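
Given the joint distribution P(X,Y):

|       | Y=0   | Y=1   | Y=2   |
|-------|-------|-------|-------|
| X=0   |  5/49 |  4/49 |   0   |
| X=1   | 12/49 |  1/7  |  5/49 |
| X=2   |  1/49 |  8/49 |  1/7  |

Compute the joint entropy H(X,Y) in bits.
2.8077 bits

H(X,Y) = -Σ_{x,y} P(x,y) log₂ P(x,y). Per-cell terms -P(x,y)·log₂P(x,y):
  X=0: 0.33600, 0.29508, 0.00000
  X=1: 0.49708, 0.40105, 0.33600
  X=2: 0.11459, 0.42689, 0.40105
  (cells with P = 0 contribute 0)
Sum of the 9 terms: H(X,Y) = 2.8077 bits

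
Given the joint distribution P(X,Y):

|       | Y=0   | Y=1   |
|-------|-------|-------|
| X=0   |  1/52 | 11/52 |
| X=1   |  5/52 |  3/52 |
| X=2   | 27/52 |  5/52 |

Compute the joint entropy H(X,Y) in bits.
1.9618 bits

H(X,Y) = -Σ_{x,y} P(x,y) log₂ P(x,y). Per-cell terms -P(x,y)·log₂P(x,y):
  X=0: 0.10962, 0.47406
  X=1: 0.32486, 0.23743
  X=2: 0.49096, 0.32486
Sum of the 6 terms: H(X,Y) = 1.9618 bits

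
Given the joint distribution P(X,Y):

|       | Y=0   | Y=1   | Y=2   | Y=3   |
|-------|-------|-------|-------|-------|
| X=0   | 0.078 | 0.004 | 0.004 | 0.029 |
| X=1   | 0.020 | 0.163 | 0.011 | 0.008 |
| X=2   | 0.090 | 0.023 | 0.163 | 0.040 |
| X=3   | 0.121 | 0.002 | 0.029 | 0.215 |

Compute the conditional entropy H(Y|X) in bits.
1.3465 bits

H(Y|X) = H(X,Y) - H(X)

H(X,Y) = -Σ_{x,y} P(x,y) log₂ P(x,y). Per-cell terms -P(x,y)·log₂P(x,y):
  X=0: 0.28707, 0.03186, 0.03186, 0.14813
  X=1: 0.11288, 0.42658, 0.07157, 0.05573
  X=2: 0.31265, 0.12517, 0.42658, 0.18575
  X=3: 0.36868, 0.01793, 0.14813, 0.47678
Sum of the 16 terms: H(X,Y) = 3.22735 bits

Marginal of X (row sums):
  P(X=0) = 0.078 + 0.004 + 0.004 + 0.029 = 0.115
  P(X=1) = 0.020 + 0.163 + 0.011 + 0.008 = 0.202
  P(X=2) = 0.090 + 0.023 + 0.163 + 0.040 = 0.316
  P(X=3) = 0.121 + 0.002 + 0.029 + 0.215 = 0.367
H(X) = -[0.115·log₂(0.115) + 0.202·log₂(0.202) + 0.316·log₂(0.316) + 0.367·log₂(0.367)]
  = 0.35883 + 0.46613 + 0.52519 + 0.53074 = 1.88089 bits

H(Y|X) = H(X,Y) - H(X) = 3.22735 - 1.88089 = 1.3465 bits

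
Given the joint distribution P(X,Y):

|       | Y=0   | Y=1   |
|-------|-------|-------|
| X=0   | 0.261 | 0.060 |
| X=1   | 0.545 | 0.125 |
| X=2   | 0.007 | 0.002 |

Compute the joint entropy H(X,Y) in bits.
1.6696 bits

H(X,Y) = -Σ_{x,y} P(x,y) log₂ P(x,y). Per-cell terms -P(x,y)·log₂P(x,y):
  X=0: 0.50579, 0.24353
  X=1: 0.47724, 0.37500
  X=2: 0.05011, 0.01793
Sum of the 6 terms: H(X,Y) = 1.6696 bits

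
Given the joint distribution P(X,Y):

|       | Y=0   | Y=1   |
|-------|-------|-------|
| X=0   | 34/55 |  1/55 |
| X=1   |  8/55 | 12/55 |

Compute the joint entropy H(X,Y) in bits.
1.4178 bits

H(X,Y) = -Σ_{x,y} P(x,y) log₂ P(x,y). Per-cell terms -P(x,y)·log₂P(x,y):
  X=0: 0.42895, 0.10512
  X=1: 0.40456, 0.47921
Sum of the 4 terms: H(X,Y) = 1.4178 bits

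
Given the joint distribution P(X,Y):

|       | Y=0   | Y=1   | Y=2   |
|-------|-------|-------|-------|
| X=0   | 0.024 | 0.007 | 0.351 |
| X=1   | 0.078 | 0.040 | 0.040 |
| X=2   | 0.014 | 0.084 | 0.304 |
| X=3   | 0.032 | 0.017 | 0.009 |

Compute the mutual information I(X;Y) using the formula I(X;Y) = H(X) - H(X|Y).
0.2935 bits

I(X;Y) = H(X) - H(X|Y)

Marginal of X (row sums):
  P(X=0) = 0.024 + 0.007 + 0.351 = 0.382
  P(X=1) = 0.078 + 0.040 + 0.040 = 0.158
  P(X=2) = 0.014 + 0.084 + 0.304 = 0.402
  P(X=3) = 0.032 + 0.017 + 0.009 = 0.058
H(X) = -[0.382·log₂(0.382) + 0.158·log₂(0.158) + 0.402·log₂(0.402) + 0.058·log₂(0.058)]
  = 0.53035178 + 0.42059656 + 0.52852250 + 0.23825259 = 1.7177234 bits

Marginal of Y (column sums):
  P(Y=0) = 0.024 + 0.078 + 0.014 + 0.032 = 0.148
  P(Y=1) = 0.007 + 0.040 + 0.084 + 0.017 = 0.148
  P(Y=2) = 0.351 + 0.040 + 0.304 + 0.009 = 0.704
H(X|Y) = Σ_y P(y)·H(X|Y=y):
  Y=0: P(Y=0) = 0.148, P(X|Y=0) = (6/37, 39/74, 7/74, 8/37) → H(X|Y=0) = 1.71213281
  Y=1: P(Y=1) = 0.148, P(X|Y=1) = (7/148, 10/37, 21/37, 17/148) → H(X|Y=1) = 1.54073620
  Y=2: P(Y=2) = 0.704, P(X|Y=2) = (351/704, 5/88, 19/44, 9/704) → H(X|Y=2) = 1.33926647
H(X|Y) = 0.148·1.71213281 + 0.148·1.54073620 + 0.704·1.33926647 = 1.4242682 bits

I(X;Y) = H(X) - H(X|Y) = 1.7177234 - 1.4242682 = 0.2935 bits

Cross-check via I(X;Y) = H(X) + H(Y) - H(X,Y): computing H(Y) from the column sums and H(X,Y) from the 12 cells in the same way gives H(Y) = 1.1723462 bits and H(X,Y) = 2.5966144 bits, so
I(X;Y) = 1.7177234 + 1.1723462 - 2.5966144 = 0.2935 bits ✓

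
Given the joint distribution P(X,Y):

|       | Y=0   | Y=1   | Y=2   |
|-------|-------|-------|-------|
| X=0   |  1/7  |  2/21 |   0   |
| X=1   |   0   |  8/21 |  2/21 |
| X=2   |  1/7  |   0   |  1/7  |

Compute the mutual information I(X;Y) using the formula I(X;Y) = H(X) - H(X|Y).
0.6584 bits

I(X;Y) = H(X) - H(X|Y)

Marginal of X (row sums):
  P(X=0) = 1/7 + 2/21 + 0 = 5/21
  P(X=1) = 0 + 8/21 + 2/21 = 10/21
  P(X=2) = 1/7 + 0 + 1/7 = 2/7
H(X) = -[(5/21)·log₂(5/21) + (10/21)·log₂(10/21) + (2/7)·log₂(2/7)]
  = 0.49295 + 0.50971 + 0.51639 = 1.51905 bits

Marginal of Y (column sums):
  P(Y=0) = 1/7 + 0 + 1/7 = 2/7
  P(Y=1) = 2/21 + 8/21 + 0 = 10/21
  P(Y=2) = 0 + 2/21 + 1/7 = 5/21
H(X|Y) = Σ_y P(y)·H(X|Y=y):
  Y=0: P(Y=0) = 2/7, P(X|Y=0) = (1/2, 0, 1/2) → H(X|Y=0) = 1.00000
  Y=1: P(Y=1) = 10/21, P(X|Y=1) = (1/5, 4/5, 0) → H(X|Y=1) = 0.72193
  Y=2: P(Y=2) = 5/21, P(X|Y=2) = (0, 2/5, 3/5) → H(X|Y=2) = 0.97095
H(X|Y) = (2/7)·1.00000 + (10/21)·0.72193 + (5/21)·0.97095 = 0.86067 bits

I(X;Y) = H(X) - H(X|Y) = 1.51905 - 0.86067 = 0.6584 bits

Cross-check via I(X;Y) = H(X) + H(Y) - H(X,Y): computing H(Y) from the column sums and H(X,Y) from the 9 cells in the same way gives H(Y) = 1.51905 bits and H(X,Y) = 2.37971 bits, so
I(X;Y) = 1.51905 + 1.51905 - 2.37971 = 0.6584 bits ✓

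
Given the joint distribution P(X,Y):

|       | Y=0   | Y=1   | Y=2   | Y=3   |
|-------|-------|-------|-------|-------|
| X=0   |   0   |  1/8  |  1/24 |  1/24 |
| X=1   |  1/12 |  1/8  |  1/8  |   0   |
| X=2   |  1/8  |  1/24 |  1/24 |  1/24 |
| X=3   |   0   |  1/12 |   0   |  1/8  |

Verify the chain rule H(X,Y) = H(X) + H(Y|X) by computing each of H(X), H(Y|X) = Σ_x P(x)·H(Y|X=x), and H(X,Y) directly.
H(X) = 1.9713 bits, H(Y|X) = 1.4564 bits, H(X,Y) = 3.4277 bits

Marginal of X (row sums):
  P(X=0) = 0 + 1/8 + 1/24 + 1/24 = 5/24
  P(X=1) = 1/12 + 1/8 + 1/8 + 0 = 1/3
  P(X=2) = 1/8 + 1/24 + 1/24 + 1/24 = 1/4
  P(X=3) = 0 + 1/12 + 0 + 1/8 = 5/24
H(X) = -[(5/24)·log₂(5/24) + (1/3)·log₂(1/3) + (1/4)·log₂(1/4) + (5/24)·log₂(5/24)]
  = 0.47147 + 0.52832 + 0.50000 + 0.47147 = 1.9713 bits

H(Y|X) = Σ_x P(x)·H(Y|X=x):
  X=0: P(X=0) = 5/24, P(Y|X=0) = (0, 3/5, 1/5, 1/5) → H(Y|X=0) = 1.37095
  X=1: P(X=1) = 1/3, P(Y|X=1) = (1/4, 3/8, 3/8, 0) → H(Y|X=1) = 1.56128
  X=2: P(X=2) = 1/4, P(Y|X=2) = (1/2, 1/6, 1/6, 1/6) → H(Y|X=2) = 1.79248
  X=3: P(X=3) = 5/24, P(Y|X=3) = (0, 2/5, 0, 3/5) → H(Y|X=3) = 0.97095
H(Y|X) = (5/24)·1.37095 + (1/3)·1.56128 + (1/4)·1.79248 + (5/24)·0.97095 = 1.4564 bits

H(X,Y) = -Σ_{x,y} P(x,y) log₂ P(x,y). Per-cell terms -P(x,y)·log₂P(x,y):
  X=0: 0.00000, 0.37500, 0.19104, 0.19104
  X=1: 0.29875, 0.37500, 0.37500, 0.00000
  X=2: 0.37500, 0.19104, 0.19104, 0.19104
  X=3: 0.00000, 0.29875, 0.00000, 0.37500
  (cells with P = 0 contribute 0)
Sum of the 16 terms: H(X,Y) = 3.4277 bits

Chain rule check:
  H(X) + H(Y|X) = 1.9713 + 1.4564 = 3.4277 bits
  H(X,Y) = 3.4277 bits
✓ Chain rule verified.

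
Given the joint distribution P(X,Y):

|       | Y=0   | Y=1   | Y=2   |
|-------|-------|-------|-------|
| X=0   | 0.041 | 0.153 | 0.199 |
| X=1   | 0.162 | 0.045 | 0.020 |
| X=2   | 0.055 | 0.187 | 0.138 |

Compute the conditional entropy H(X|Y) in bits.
1.3183 bits

H(X|Y) = H(X,Y) - H(Y)

H(X,Y) = -Σ_{x,y} P(x,y) log₂ P(x,y). Per-cell terms -P(x,y)·log₂P(x,y):
  X=0: 0.188938, 0.414385, 0.463503
  X=1: 0.425401, 0.201327, 0.112877
  X=2: 0.230143, 0.452332, 0.394302
Sum of the 9 terms: H(X,Y) = 2.88321 bits

Marginal of Y (column sums):
  P(Y=0) = 0.041 + 0.162 + 0.055 = 0.258
  P(Y=1) = 0.153 + 0.045 + 0.187 = 0.385
  P(Y=2) = 0.199 + 0.020 + 0.138 = 0.357
H(Y) = -[0.258·log₂(0.258) + 0.385·log₂(0.385) + 0.357·log₂(0.357)]
  = 0.504276 + 0.530172 + 0.530503 = 1.56495 bits

H(X|Y) = H(X,Y) - H(Y) = 2.88321 - 1.56495 = 1.3183 bits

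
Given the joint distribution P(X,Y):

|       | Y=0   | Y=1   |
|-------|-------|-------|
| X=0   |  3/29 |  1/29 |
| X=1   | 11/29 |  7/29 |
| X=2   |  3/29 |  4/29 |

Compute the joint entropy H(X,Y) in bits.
2.2644 bits

H(X,Y) = -Σ_{x,y} P(x,y) log₂ P(x,y). Per-cell terms -P(x,y)·log₂P(x,y):
  X=0: 0.3386, 0.1675
  X=1: 0.5305, 0.4950
  X=2: 0.3386, 0.3942
Sum of the 6 terms: H(X,Y) = 2.2644 bits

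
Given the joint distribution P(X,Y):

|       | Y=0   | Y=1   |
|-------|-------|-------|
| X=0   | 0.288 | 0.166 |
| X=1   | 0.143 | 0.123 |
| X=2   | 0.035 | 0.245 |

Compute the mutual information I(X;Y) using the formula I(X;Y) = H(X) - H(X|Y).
0.1495 bits

I(X;Y) = H(X) - H(X|Y)

Marginal of X (row sums):
  P(X=0) = 0.288 + 0.166 = 0.454
  P(X=1) = 0.143 + 0.123 = 0.266
  P(X=2) = 0.035 + 0.245 = 0.280
H(X) = -[0.454·log₂(0.454) + 0.266·log₂(0.266) + 0.280·log₂(0.280)]
  = 0.5172 + 0.5082 + 0.5142 = 1.5396 bits

Marginal of Y (column sums):
  P(Y=0) = 0.288 + 0.143 + 0.035 = 0.466
  P(Y=1) = 0.166 + 0.123 + 0.245 = 0.534
H(X|Y) = Σ_y P(y)·H(X|Y=y):
  Y=0: P(Y=0) = 0.466, P(X|Y=0) = (144/233, 143/466, 35/466) → H(X|Y=0) = 1.2326
  Y=1: P(Y=1) = 0.534, P(X|Y=1) = (83/267, 41/178, 245/534) → H(X|Y=1) = 1.5276
H(X|Y) = 0.466·1.2326 + 0.534·1.5276 = 1.3901 bits

I(X;Y) = H(X) - H(X|Y) = 1.5396 - 1.3901 = 0.1495 bits

Cross-check via I(X;Y) = H(X) + H(Y) - H(X,Y): computing H(Y) from the column sums and H(X,Y) from the 6 cells in the same way gives H(Y) = 0.9967 bits and H(X,Y) = 2.3868 bits, so
I(X;Y) = 1.5396 + 0.9967 - 2.3868 = 0.1495 bits ✓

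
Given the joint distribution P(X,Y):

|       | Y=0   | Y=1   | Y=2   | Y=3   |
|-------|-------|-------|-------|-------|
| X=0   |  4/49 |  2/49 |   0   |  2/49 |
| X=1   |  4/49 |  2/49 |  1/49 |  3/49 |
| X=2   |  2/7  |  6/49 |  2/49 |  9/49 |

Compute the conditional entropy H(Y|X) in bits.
1.7286 bits

H(Y|X) = H(X,Y) - H(X)

H(X,Y) = -Σ_{x,y} P(x,y) log₂ P(x,y). Per-cell terms -P(x,y)·log₂P(x,y):
  X=0: 0.29508, 0.18836, 0.00000, 0.18836
  X=1: 0.29508, 0.18836, 0.11459, 0.24672
  X=2: 0.51639, 0.37099, 0.18836, 0.44904
  (cells with P = 0 contribute 0)
Sum of the 12 terms: H(X,Y) = 3.0413 bits

Marginal of X (row sums):
  P(X=0) = 4/49 + 2/49 + 0 + 2/49 = 8/49
  P(X=1) = 4/49 + 2/49 + 1/49 + 3/49 = 10/49
  P(X=2) = 2/7 + 6/49 + 2/49 + 9/49 = 31/49
H(X) = -[(8/49)·log₂(8/49) + (10/49)·log₂(10/49) + (31/49)·log₂(31/49)]
  = 0.42689 + 0.46791 + 0.41788 = 1.3127 bits

H(Y|X) = H(X,Y) - H(X) = 3.0413 - 1.3127 = 1.7286 bits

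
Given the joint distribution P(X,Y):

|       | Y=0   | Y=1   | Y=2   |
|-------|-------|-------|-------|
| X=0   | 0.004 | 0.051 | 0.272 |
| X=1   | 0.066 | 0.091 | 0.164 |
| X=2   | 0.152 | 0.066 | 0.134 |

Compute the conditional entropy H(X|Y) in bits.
1.4080 bits

H(X|Y) = H(X,Y) - H(Y)

H(X,Y) = -Σ_{x,y} P(x,y) log₂ P(x,y). Per-cell terms -P(x,y)·log₂P(x,y):
  X=0: 0.031863, 0.218961, 0.510903
  X=1: 0.258812, 0.314677, 0.427750
  X=2: 0.413114, 0.258812, 0.388559
Sum of the 9 terms: H(X,Y) = 2.82345 bits

Marginal of Y (column sums):
  P(Y=0) = 0.004 + 0.066 + 0.152 = 0.222
  P(Y=1) = 0.051 + 0.091 + 0.066 = 0.208
  P(Y=2) = 0.272 + 0.164 + 0.134 = 0.570
H(Y) = -[0.222·log₂(0.222) + 0.208·log₂(0.208) + 0.570·log₂(0.570)]
  = 0.482044 + 0.471192 + 0.462251 = 1.41549 bits

H(X|Y) = H(X,Y) - H(Y) = 2.82345 - 1.41549 = 1.4080 bits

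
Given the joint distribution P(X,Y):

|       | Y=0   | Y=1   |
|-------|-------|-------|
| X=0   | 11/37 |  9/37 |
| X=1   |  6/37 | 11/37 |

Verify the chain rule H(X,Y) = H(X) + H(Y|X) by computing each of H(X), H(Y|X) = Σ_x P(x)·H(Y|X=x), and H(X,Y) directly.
H(X) = 0.9953 bits, H(Y|X) = 0.9670 bits, H(X,Y) = 1.9622 bits

Marginal of X (row sums):
  P(X=0) = 11/37 + 9/37 = 20/37
  P(X=1) = 6/37 + 11/37 = 17/37
H(X) = -[(20/37)·log₂(20/37) + (17/37)·log₂(17/37)]
  = 0.479743 + 0.515509 = 0.9953 bits

H(Y|X) = Σ_x P(x)·H(Y|X=x):
  X=0: P(X=0) = 20/37, P(Y|X=0) = (11/20, 9/20) → H(Y|X=0) = 0.992774
  X=1: P(X=1) = 17/37, P(Y|X=1) = (6/17, 11/17) → H(Y|X=1) = 0.936667
H(Y|X) = (20/37)·0.992774 + (17/37)·0.936667 = 0.9670 bits

H(X,Y) = -Σ_{x,y} P(x,y) log₂ P(x,y). Per-cell terms -P(x,y)·log₂P(x,y):
  X=0: 0.520277, 0.496101
  X=1: 0.425593, 0.520277
Sum of the 4 terms: H(X,Y) = 1.9622 bits

Chain rule check:
  H(X) + H(Y|X) = 0.9953 + 0.9670 = 1.9623 bits
  H(X,Y) = 1.9622 bits
✓ Chain rule verified (Δ = 0.0001 is 4-dp rounding noise: each of the three values was rounded independently).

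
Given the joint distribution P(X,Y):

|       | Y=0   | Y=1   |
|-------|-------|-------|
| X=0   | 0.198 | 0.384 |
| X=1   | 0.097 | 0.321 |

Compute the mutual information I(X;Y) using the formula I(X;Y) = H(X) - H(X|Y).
0.0100 bits

I(X;Y) = H(X) - H(X|Y)

Marginal of X (row sums):
  P(X=0) = 0.198 + 0.384 = 0.582
  P(X=1) = 0.097 + 0.321 = 0.418
H(X) = -[0.582·log₂(0.582) + 0.418·log₂(0.418)]
  = 0.4545 + 0.5260 = 0.9805 bits

Marginal of Y (column sums):
  P(Y=0) = 0.198 + 0.097 = 0.295
  P(Y=1) = 0.384 + 0.321 = 0.705
H(X|Y) = Σ_y P(y)·H(X|Y=y):
  Y=0: P(Y=0) = 0.295, P(X|Y=0) = (198/295, 97/295) → H(X|Y=0) = 0.9137
  Y=1: P(Y=1) = 0.705, P(X|Y=1) = (128/235, 107/235) → H(X|Y=1) = 0.9942
H(X|Y) = 0.295·0.9137 + 0.705·0.9942 = 0.9705 bits

I(X;Y) = H(X) - H(X|Y) = 0.9805 - 0.9705 = 0.0100 bits

Cross-check via I(X;Y) = H(X) + H(Y) - H(X,Y): computing H(Y) from the column sums and H(X,Y) from the 4 cells in the same way gives H(Y) = 0.8751 bits and H(X,Y) = 1.8456 bits, so
I(X;Y) = 0.9805 + 0.8751 - 1.8456 = 0.0100 bits ✓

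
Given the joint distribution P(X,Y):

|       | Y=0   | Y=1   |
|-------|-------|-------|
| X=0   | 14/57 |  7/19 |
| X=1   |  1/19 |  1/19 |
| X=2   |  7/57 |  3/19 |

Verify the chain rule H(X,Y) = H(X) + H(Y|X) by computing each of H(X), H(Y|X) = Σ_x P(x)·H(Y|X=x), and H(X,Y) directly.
H(X) = 1.2884 bits, H(Y|X) = 0.9790 bits, H(X,Y) = 2.2674 bits

Marginal of X (row sums):
  P(X=0) = 14/57 + 7/19 = 35/57
  P(X=1) = 1/19 + 1/19 = 2/19
  P(X=2) = 7/57 + 3/19 = 16/57
H(X) = -[(35/57)·log₂(35/57) + (2/19)·log₂(2/19) + (16/57)·log₂(16/57)]
  = 0.43204 + 0.34189 + 0.51450 = 1.2884 bits

H(Y|X) = Σ_x P(x)·H(Y|X=x):
  X=0: P(X=0) = 35/57, P(Y|X=0) = (2/5, 3/5) → H(Y|X=0) = 0.97095
  X=1: P(X=1) = 2/19, P(Y|X=1) = (1/2, 1/2) → H(Y|X=1) = 1.00000
  X=2: P(X=2) = 16/57, P(Y|X=2) = (7/16, 9/16) → H(Y|X=2) = 0.98870
H(Y|X) = (35/57)·0.97095 + (2/19)·1.00000 + (16/57)·0.98870 = 0.9790 bits

H(X,Y) = -Σ_{x,y} P(x,y) log₂ P(x,y). Per-cell terms -P(x,y)·log₂P(x,y):
  X=0: 0.49750, 0.53074
  X=1: 0.22358, 0.22358
  X=2: 0.37156, 0.42047
Sum of the 6 terms: H(X,Y) = 2.2674 bits

Chain rule check:
  H(X) + H(Y|X) = 1.2884 + 0.9790 = 2.2674 bits
  H(X,Y) = 2.2674 bits
✓ Chain rule verified.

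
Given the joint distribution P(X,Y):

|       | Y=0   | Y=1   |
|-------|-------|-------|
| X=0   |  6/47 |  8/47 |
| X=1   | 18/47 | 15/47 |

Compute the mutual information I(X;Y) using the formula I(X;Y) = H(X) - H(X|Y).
0.0083 bits

I(X;Y) = H(X) - H(X|Y)

Marginal of X (row sums):
  P(X=0) = 6/47 + 8/47 = 14/47
  P(X=1) = 18/47 + 15/47 = 33/47
H(X) = -[(14/47)·log₂(14/47) + (33/47)·log₂(33/47)]
  = 0.5205 + 0.3582 = 0.8787 bits

Marginal of Y (column sums):
  P(Y=0) = 6/47 + 18/47 = 24/47
  P(Y=1) = 8/47 + 15/47 = 23/47
H(X|Y) = Σ_y P(y)·H(X|Y=y):
  Y=0: P(Y=0) = 24/47, P(X|Y=0) = (1/4, 3/4) → H(X|Y=0) = 0.8113
  Y=1: P(Y=1) = 23/47, P(X|Y=1) = (8/23, 15/23) → H(X|Y=1) = 0.9321
H(X|Y) = (24/47)·0.8113 + (23/47)·0.9321 = 0.8704 bits

I(X;Y) = H(X) - H(X|Y) = 0.8787 - 0.8704 = 0.0083 bits

Cross-check via I(X;Y) = H(X) + H(Y) - H(X,Y): computing H(Y) from the column sums and H(X,Y) from the 4 cells in the same way gives H(Y) = 0.9997 bits and H(X,Y) = 1.8701 bits, so
I(X;Y) = 0.8787 + 0.9997 - 1.8701 = 0.0083 bits ✓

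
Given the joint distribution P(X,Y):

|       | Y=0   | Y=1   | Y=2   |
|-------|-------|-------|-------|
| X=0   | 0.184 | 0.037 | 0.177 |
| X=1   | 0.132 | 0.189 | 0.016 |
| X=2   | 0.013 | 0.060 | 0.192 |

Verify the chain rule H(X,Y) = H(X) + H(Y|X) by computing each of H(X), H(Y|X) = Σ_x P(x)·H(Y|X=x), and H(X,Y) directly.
H(X) = 1.5655 bits, H(Y|X) = 1.2194 bits, H(X,Y) = 2.7850 bits

Marginal of X (row sums):
  P(X=0) = 0.184 + 0.037 + 0.177 = 0.398
  P(X=1) = 0.132 + 0.189 + 0.016 = 0.337
  P(X=2) = 0.013 + 0.060 + 0.192 = 0.265
H(X) = -[0.398·log₂(0.398) + 0.337·log₂(0.337) + 0.265·log₂(0.265)]
  = 0.5290 + 0.5288 + 0.5077 = 1.5655 bits

H(Y|X) = Σ_x P(x)·H(Y|X=x):
  X=0: P(X=0) = 0.398, P(Y|X=0) = (92/199, 37/398, 177/398) → H(Y|X=0) = 1.3531
  X=1: P(X=1) = 0.337, P(Y|X=1) = (132/337, 189/337, 16/337) → H(Y|X=1) = 1.2063
  X=2: P(X=2) = 0.265, P(Y|X=2) = (13/265, 12/53, 192/265) → H(Y|X=2) = 1.0354
H(Y|X) = 0.398·1.3531 + 0.337·1.2063 + 0.265·1.0354 = 1.2194 bits

H(X,Y) = -Σ_{x,y} P(x,y) log₂ P(x,y). Per-cell terms -P(x,y)·log₂P(x,y):
  X=0: 0.4494, 0.1760, 0.4422
  X=1: 0.3856, 0.4543, 0.0955
  X=2: 0.0814, 0.2435, 0.4571
Sum of the 9 terms: H(X,Y) = 2.7850 bits

Chain rule check:
  H(X) + H(Y|X) = 1.5655 + 1.2194 = 2.7849 bits
  H(X,Y) = 2.7850 bits
✓ Chain rule verified (Δ = 0.0001 is 4-dp rounding noise: each of the three values was rounded independently).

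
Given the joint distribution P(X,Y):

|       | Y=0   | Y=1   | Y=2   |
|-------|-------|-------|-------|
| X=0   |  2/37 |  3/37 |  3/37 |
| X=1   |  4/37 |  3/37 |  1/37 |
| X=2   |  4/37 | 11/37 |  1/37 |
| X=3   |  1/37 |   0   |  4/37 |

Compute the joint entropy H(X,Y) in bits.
3.0927 bits

H(X,Y) = -Σ_{x,y} P(x,y) log₂ P(x,y). Per-cell terms -P(x,y)·log₂P(x,y):
  X=0: 0.227538, 0.293878, 0.293878
  X=1: 0.346968, 0.293878, 0.140796
  X=2: 0.346968, 0.520277, 0.140796
  X=3: 0.140796, 0.000000, 0.346968
  (cells with P = 0 contribute 0)
Sum of the 12 terms: H(X,Y) = 3.0927 bits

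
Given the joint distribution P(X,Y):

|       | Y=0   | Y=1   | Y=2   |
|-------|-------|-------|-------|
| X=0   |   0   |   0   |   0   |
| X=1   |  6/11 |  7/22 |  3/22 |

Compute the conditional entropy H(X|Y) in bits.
0.0000 bits

H(X|Y) = H(X,Y) - H(Y)

H(X,Y) = -Σ_{x,y} P(x,y) log₂ P(x,y). Per-cell terms -P(x,y)·log₂P(x,y):
  X=0: 0.00000, 0.00000, 0.00000
  X=1: 0.47698, 0.52566, 0.39197
  (cells with P = 0 contribute 0)
Sum of the 6 terms: H(X,Y) = 1.3946 bits

Marginal of Y (column sums):
  P(Y=0) = 0 + 6/11 = 6/11
  P(Y=1) = 0 + 7/22 = 7/22
  P(Y=2) = 0 + 3/22 = 3/22
H(Y) = -[(6/11)·log₂(6/11) + (7/22)·log₂(7/22) + (3/22)·log₂(3/22)]
  = 0.47698 + 0.52566 + 0.39197 = 1.3946 bits

H(X|Y) = H(X,Y) - H(Y) = 1.3946 - 1.3946 = 0.0000 bits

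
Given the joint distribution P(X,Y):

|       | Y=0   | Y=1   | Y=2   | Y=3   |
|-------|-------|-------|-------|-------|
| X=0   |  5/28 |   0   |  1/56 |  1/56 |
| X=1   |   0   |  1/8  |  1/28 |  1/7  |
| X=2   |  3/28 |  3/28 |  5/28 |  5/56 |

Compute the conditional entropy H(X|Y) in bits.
1.0499 bits

H(X|Y) = H(X,Y) - H(Y)

H(X,Y) = -Σ_{x,y} P(x,y) log₂ P(x,y). Per-cell terms -P(x,y)·log₂P(x,y):
  X=0: 0.44383, 0.00000, 0.10370, 0.10370
  X=1: 0.00000, 0.37500, 0.17169, 0.40105
  X=2: 0.34526, 0.34526, 0.44383, 0.31120
  (cells with P = 0 contribute 0)
Sum of the 12 terms: H(X,Y) = 3.0445 bits

Marginal of Y (column sums):
  P(Y=0) = 5/28 + 0 + 3/28 = 2/7
  P(Y=1) = 0 + 1/8 + 3/28 = 13/56
  P(Y=2) = 1/56 + 1/28 + 5/28 = 13/56
  P(Y=3) = 1/56 + 1/7 + 5/56 = 1/4
H(Y) = -[(2/7)·log₂(2/7) + (13/56)·log₂(13/56) + (13/56)·log₂(13/56) + (1/4)·log₂(1/4)]
  = 0.51639 + 0.48911 + 0.48911 + 0.50000 = 1.9946 bits

H(X|Y) = H(X,Y) - H(Y) = 3.0445 - 1.9946 = 1.0499 bits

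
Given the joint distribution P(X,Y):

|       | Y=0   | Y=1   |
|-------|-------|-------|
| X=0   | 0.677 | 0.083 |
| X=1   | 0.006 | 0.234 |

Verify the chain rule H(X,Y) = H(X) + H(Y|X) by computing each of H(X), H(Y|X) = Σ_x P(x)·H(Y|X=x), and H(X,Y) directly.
H(X) = 0.7950 bits, H(Y|X) = 0.4186 bits, H(X,Y) = 1.2136 bits

Marginal of X (row sums):
  P(X=0) = 0.677 + 0.083 = 0.760
  P(X=1) = 0.006 + 0.234 = 0.240
H(X) = -[0.760·log₂(0.760) + 0.240·log₂(0.240)]
  = 0.3009 + 0.4941 = 0.7950 bits

H(Y|X) = Σ_x P(x)·H(Y|X=x):
  X=0: P(X=0) = 0.760, P(Y|X=0) = (677/760, 83/760) → H(Y|X=0) = 0.4975
  X=1: P(X=1) = 0.240, P(Y|X=1) = (1/40, 39/40) → H(Y|X=1) = 0.1687
H(Y|X) = 0.760·0.4975 + 0.240·0.1687 = 0.4186 bits

H(X,Y) = -Σ_{x,y} P(x,y) log₂ P(x,y). Per-cell terms -P(x,y)·log₂P(x,y):
  X=0: 0.3810, 0.2980
  X=1: 0.0443, 0.4903
Sum of the 4 terms: H(X,Y) = 1.2136 bits

Chain rule check:
  H(X) + H(Y|X) = 0.7950 + 0.4186 = 1.2136 bits
  H(X,Y) = 1.2136 bits
✓ Chain rule verified.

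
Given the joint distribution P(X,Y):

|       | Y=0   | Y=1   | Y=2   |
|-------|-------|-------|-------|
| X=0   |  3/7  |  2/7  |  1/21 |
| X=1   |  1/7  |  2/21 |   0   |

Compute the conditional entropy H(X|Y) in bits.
0.7726 bits

H(X|Y) = H(X,Y) - H(Y)

H(X,Y) = -Σ_{x,y} P(x,y) log₂ P(x,y). Per-cell terms -P(x,y)·log₂P(x,y):
  X=0: 0.5238825, 0.5163871, 0.2091580
  X=1: 0.4010507, 0.3230778, 0.0000000
  (cells with P = 0 contribute 0)
Sum of the 6 terms: H(X,Y) = 1.973556 bits

Marginal of Y (column sums):
  P(Y=0) = 3/7 + 1/7 = 4/7
  P(Y=1) = 2/7 + 2/21 = 8/21
  P(Y=2) = 1/21 + 0 = 1/21
H(Y) = -[(4/7)·log₂(4/7) + (8/21)·log₂(8/21) + (1/21)·log₂(1/21)]
  = 0.4613457 + 0.5304066 + 0.2091580 = 1.200910 bits

H(X|Y) = H(X,Y) - H(Y) = 1.973556 - 1.200910 = 0.7726 bits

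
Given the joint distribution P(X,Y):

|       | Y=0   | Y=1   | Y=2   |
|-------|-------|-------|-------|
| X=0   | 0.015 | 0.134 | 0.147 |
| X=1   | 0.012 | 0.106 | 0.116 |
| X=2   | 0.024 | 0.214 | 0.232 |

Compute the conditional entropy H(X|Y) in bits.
1.5222 bits

H(X|Y) = H(X,Y) - H(Y)

H(X,Y) = -Σ_{x,y} P(x,y) log₂ P(x,y). Per-cell terms -P(x,y)·log₂P(x,y):
  X=0: 0.0908834, 0.3885591, 0.4066185
  X=1: 0.0765699, 0.3432136, 0.3605052
  X=2: 0.1291397, 0.4760039, 0.4890104
Sum of the 9 terms: H(X,Y) = 2.760504 bits

Marginal of Y (column sums):
  P(Y=0) = 0.015 + 0.012 + 0.024 = 0.051
  P(Y=1) = 0.134 + 0.106 + 0.214 = 0.454
  P(Y=2) = 0.147 + 0.116 + 0.232 = 0.495
H(Y) = -[0.051·log₂(0.051) + 0.454·log₂(0.454) + 0.495·log₂(0.495)]
  = 0.2189613 + 0.5172131 + 0.5021773 = 1.238352 bits

H(X|Y) = H(X,Y) - H(Y) = 2.760504 - 1.238352 = 1.5222 bits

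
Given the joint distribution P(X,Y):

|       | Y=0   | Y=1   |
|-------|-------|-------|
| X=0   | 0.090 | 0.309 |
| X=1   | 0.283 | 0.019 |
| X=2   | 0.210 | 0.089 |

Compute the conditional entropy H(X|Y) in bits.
1.2636 bits

H(X|Y) = H(X,Y) - H(Y)

H(X,Y) = -Σ_{x,y} P(x,y) log₂ P(x,y). Per-cell terms -P(x,y)·log₂P(x,y):
  X=0: 0.31265, 0.52355
  X=1: 0.51538, 0.10864
  X=2: 0.47282, 0.31061
Sum of the 6 terms: H(X,Y) = 2.24365 bits

Marginal of Y (column sums):
  P(Y=0) = 0.090 + 0.283 + 0.210 = 0.583
  P(Y=1) = 0.309 + 0.019 + 0.089 = 0.417
H(Y) = -[0.583·log₂(0.583) + 0.417·log₂(0.417)]
  = 0.45383 + 0.52620 = 0.98003 bits

H(X|Y) = H(X,Y) - H(Y) = 2.24365 - 0.98003 = 1.2636 bits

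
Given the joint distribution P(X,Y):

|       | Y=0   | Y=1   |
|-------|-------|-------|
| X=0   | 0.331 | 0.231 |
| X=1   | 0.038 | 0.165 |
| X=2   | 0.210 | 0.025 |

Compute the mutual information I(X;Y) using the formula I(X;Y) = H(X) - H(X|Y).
0.1767 bits

I(X;Y) = H(X) - H(X|Y)

Marginal of X (row sums):
  P(X=0) = 0.331 + 0.231 = 0.562
  P(X=1) = 0.038 + 0.165 = 0.203
  P(X=2) = 0.210 + 0.025 = 0.235
H(X) = -[0.562·log₂(0.562) + 0.203·log₂(0.203) + 0.235·log₂(0.235)]
  = 0.4672 + 0.4670 + 0.4910 = 1.4252 bits

Marginal of Y (column sums):
  P(Y=0) = 0.331 + 0.038 + 0.210 = 0.579
  P(Y=1) = 0.231 + 0.165 + 0.025 = 0.421
H(X|Y) = Σ_y P(y)·H(X|Y=y):
  Y=0: P(Y=0) = 0.579, P(X|Y=0) = (331/579, 38/579, 70/193) → H(X|Y=0) = 1.2498
  Y=1: P(Y=1) = 0.421, P(X|Y=1) = (231/421, 165/421, 25/421) → H(X|Y=1) = 1.2467
H(X|Y) = 0.579·1.2498 + 0.421·1.2467 = 1.2485 bits

I(X;Y) = H(X) - H(X|Y) = 1.4252 - 1.2485 = 0.1767 bits

Cross-check via I(X;Y) = H(X) + H(Y) - H(X,Y): computing H(Y) from the column sums and H(X,Y) from the 6 cells in the same way gives H(Y) = 0.9819 bits and H(X,Y) = 2.2304 bits, so
I(X;Y) = 1.4252 + 0.9819 - 2.2304 = 0.1767 bits ✓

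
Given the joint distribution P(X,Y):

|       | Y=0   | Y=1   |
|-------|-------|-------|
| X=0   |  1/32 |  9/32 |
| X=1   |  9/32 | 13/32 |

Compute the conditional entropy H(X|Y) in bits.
0.8176 bits

H(X|Y) = H(X,Y) - H(Y)

H(X,Y) = -Σ_{x,y} P(x,y) log₂ P(x,y). Per-cell terms -P(x,y)·log₂P(x,y):
  X=0: 0.15625, 0.51471
  X=1: 0.51471, 0.52795
Sum of the 4 terms: H(X,Y) = 1.7136 bits

Marginal of Y (column sums):
  P(Y=0) = 1/32 + 9/32 = 5/16
  P(Y=1) = 9/32 + 13/32 = 11/16
H(Y) = -[(5/16)·log₂(5/16) + (11/16)·log₂(11/16)]
  = 0.52440 + 0.37164 = 0.8960 bits

H(X|Y) = H(X,Y) - H(Y) = 1.7136 - 0.8960 = 0.8176 bits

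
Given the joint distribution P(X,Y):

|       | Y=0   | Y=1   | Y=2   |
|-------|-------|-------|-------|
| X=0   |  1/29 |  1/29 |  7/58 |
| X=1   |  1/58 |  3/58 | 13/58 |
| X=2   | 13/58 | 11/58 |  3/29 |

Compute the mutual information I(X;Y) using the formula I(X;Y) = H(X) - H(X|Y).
0.2239 bits

I(X;Y) = H(X) - H(X|Y)

Marginal of X (row sums):
  P(X=0) = 1/29 + 1/29 + 7/58 = 11/58
  P(X=1) = 1/58 + 3/58 + 13/58 = 17/58
  P(X=2) = 13/58 + 11/58 + 3/29 = 15/29
H(X) = -[(11/58)·log₂(11/58) + (17/58)·log₂(17/58) + (15/29)·log₂(15/29)]
  = 0.45490 + 0.51894 + 0.49194 = 1.4658 bits

Marginal of Y (column sums):
  P(Y=0) = 1/29 + 1/58 + 13/58 = 8/29
  P(Y=1) = 1/29 + 3/58 + 11/58 = 8/29
  P(Y=2) = 7/58 + 13/58 + 3/29 = 13/29
H(X|Y) = Σ_y P(y)·H(X|Y=y):
  Y=0: P(Y=0) = 8/29, P(X|Y=0) = (1/8, 1/16, 13/16) → H(X|Y=0) = 0.86839
  Y=1: P(Y=1) = 8/29, P(X|Y=1) = (1/8, 3/16, 11/16) → H(X|Y=1) = 1.19946
  Y=2: P(Y=2) = 13/29, P(X|Y=2) = (7/26, 1/2, 3/13) → H(X|Y=2) = 1.49786
H(X|Y) = (8/29)·0.86839 + (8/29)·1.19946 + (13/29)·1.49786 = 1.2419 bits

I(X;Y) = H(X) - H(X|Y) = 1.4658 - 1.2419 = 0.2239 bits

Cross-check via I(X;Y) = H(X) + H(Y) - H(X,Y): computing H(Y) from the column sums and H(X,Y) from the 9 cells in the same way gives H(Y) = 1.5440 bits and H(X,Y) = 2.7859 bits, so
I(X;Y) = 1.4658 + 1.5440 - 2.7859 = 0.2239 bits ✓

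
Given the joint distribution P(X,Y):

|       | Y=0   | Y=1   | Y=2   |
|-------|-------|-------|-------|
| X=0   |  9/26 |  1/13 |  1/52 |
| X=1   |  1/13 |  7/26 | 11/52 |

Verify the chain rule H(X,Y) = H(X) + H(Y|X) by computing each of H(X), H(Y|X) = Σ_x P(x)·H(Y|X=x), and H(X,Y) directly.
H(X) = 0.9904 bits, H(Y|X) = 1.2021 bits, H(X,Y) = 2.1925 bits

Marginal of X (row sums):
  P(X=0) = 9/26 + 1/13 + 1/52 = 23/52
  P(X=1) = 1/13 + 7/26 + 11/52 = 29/52
H(X) = -[(23/52)·log₂(23/52) + (29/52)·log₂(29/52)]
  = 0.520542 + 0.469833 = 0.9904 bits

H(Y|X) = Σ_x P(x)·H(Y|X=x):
  X=0: P(X=0) = 23/52, P(Y|X=0) = (18/23, 4/23, 1/23) → H(Y|X=0) = 0.912316
  X=1: P(X=1) = 29/52, P(Y|X=1) = (4/29, 14/29, 11/29) → H(Y|X=1) = 1.431887
H(Y|X) = (23/52)·0.912316 + (29/52)·1.431887 = 1.2021 bits

H(X,Y) = -Σ_{x,y} P(x,y) log₂ P(x,y). Per-cell terms -P(x,y)·log₂P(x,y):
  X=0: 0.529794, 0.284649, 0.109624
  X=1: 0.284649, 0.509677, 0.474059
Sum of the 6 terms: H(X,Y) = 2.1925 bits

Chain rule check:
  H(X) + H(Y|X) = 0.9904 + 1.2021 = 2.1925 bits
  H(X,Y) = 2.1925 bits
✓ Chain rule verified.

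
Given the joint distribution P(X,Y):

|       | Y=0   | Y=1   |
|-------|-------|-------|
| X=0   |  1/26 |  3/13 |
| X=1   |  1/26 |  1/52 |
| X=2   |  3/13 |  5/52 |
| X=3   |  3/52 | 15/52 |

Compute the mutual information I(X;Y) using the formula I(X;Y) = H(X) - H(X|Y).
0.2241 bits

I(X;Y) = H(X) - H(X|Y)

Marginal of X (row sums):
  P(X=0) = 1/26 + 3/13 = 7/26
  P(X=1) = 1/26 + 1/52 = 3/52
  P(X=2) = 3/13 + 5/52 = 17/52
  P(X=3) = 3/52 + 15/52 = 9/26
H(X) = -[(7/26)·log₂(7/26) + (3/52)·log₂(3/52) + (17/52)·log₂(17/52) + (9/26)·log₂(9/26)]
  = 0.509677 + 0.237431 + 0.527319 + 0.529794 = 1.804221 bits

Marginal of Y (column sums):
  P(Y=0) = 1/26 + 1/26 + 3/13 + 3/52 = 19/52
  P(Y=1) = 3/13 + 1/52 + 5/52 + 15/52 = 33/52
H(X|Y) = Σ_y P(y)·H(X|Y=y):
  Y=0: P(Y=0) = 19/52, P(X|Y=0) = (2/19, 2/19, 12/19, 3/19) → H(X|Y=0) = 1.522957
  Y=1: P(Y=1) = 33/52, P(X|Y=1) = (4/11, 1/33, 5/33, 5/11) → H(X|Y=1) = 1.613105
H(X|Y) = (19/52)·1.522957 + (33/52)·1.613105 = 1.580166 bits

I(X;Y) = H(X) - H(X|Y) = 1.804221 - 1.580166 = 0.2241 bits

Cross-check via I(X;Y) = H(X) + H(Y) - H(X,Y): computing H(Y) from the column sums and H(X,Y) from the 8 cells in the same way gives H(Y) = 0.947062 bits and H(X,Y) = 2.527228 bits, so
I(X;Y) = 1.804221 + 0.947062 - 2.527228 = 0.2241 bits ✓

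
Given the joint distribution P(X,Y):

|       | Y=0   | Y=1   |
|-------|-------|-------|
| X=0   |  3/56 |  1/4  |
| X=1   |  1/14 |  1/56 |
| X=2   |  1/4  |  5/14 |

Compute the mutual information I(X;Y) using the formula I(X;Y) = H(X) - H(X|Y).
0.0925 bits

I(X;Y) = H(X) - H(X|Y)

Marginal of X (row sums):
  P(X=0) = 3/56 + 1/4 = 17/56
  P(X=1) = 1/14 + 1/56 = 5/56
  P(X=2) = 1/4 + 5/14 = 17/28
H(X) = -[(17/56)·log₂(17/56) + (5/56)·log₂(5/56) + (17/28)·log₂(17/28)]
  = 0.522110 + 0.311199 + 0.437077 = 1.270386 bits

Marginal of Y (column sums):
  P(Y=0) = 3/56 + 1/14 + 1/4 = 3/8
  P(Y=1) = 1/4 + 1/56 + 5/14 = 5/8
H(X|Y) = Σ_y P(y)·H(X|Y=y):
  Y=0: P(Y=0) = 3/8, P(X|Y=0) = (1/7, 4/21, 2/3) → H(X|Y=0) = 1.246705
  Y=1: P(Y=1) = 5/8, P(X|Y=1) = (2/5, 1/35, 4/7) → H(X|Y=1) = 1.136668
H(X|Y) = (3/8)·1.246705 + (5/8)·1.136668 = 1.177932 bits

I(X;Y) = H(X) - H(X|Y) = 1.270386 - 1.177932 = 0.0925 bits

Cross-check via I(X;Y) = H(X) + H(Y) - H(X,Y): computing H(Y) from the column sums and H(X,Y) from the 6 cells in the same way gives H(Y) = 0.954434 bits and H(X,Y) = 2.132366 bits, so
I(X;Y) = 1.270386 + 0.954434 - 2.132366 = 0.0925 bits ✓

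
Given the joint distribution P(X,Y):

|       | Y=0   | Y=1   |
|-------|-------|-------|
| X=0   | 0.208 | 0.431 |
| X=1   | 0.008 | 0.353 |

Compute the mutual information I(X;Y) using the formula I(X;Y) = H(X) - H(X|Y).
0.1158 bits

I(X;Y) = H(X) - H(X|Y)

Marginal of X (row sums):
  P(X=0) = 0.208 + 0.431 = 0.639
  P(X=1) = 0.008 + 0.353 = 0.361
H(X) = -[0.639·log₂(0.639) + 0.361·log₂(0.361)]
  = 0.412866 + 0.530644 = 0.943510 bits

Marginal of Y (column sums):
  P(Y=0) = 0.208 + 0.008 = 0.216
  P(Y=1) = 0.431 + 0.353 = 0.784
H(X|Y) = Σ_y P(y)·H(X|Y=y):
  Y=0: P(Y=0) = 0.216, P(X|Y=0) = (26/27, 1/27) → H(X|Y=0) = 0.228538
  Y=1: P(Y=1) = 0.784, P(X|Y=1) = (431/784, 353/784) → H(X|Y=1) = 0.992848
H(X|Y) = 0.216·0.228538 + 0.784·0.992848 = 0.827757 bits

I(X;Y) = H(X) - H(X|Y) = 0.943510 - 0.827757 = 0.1158 bits

Cross-check via I(X;Y) = H(X) + H(Y) - H(X,Y): computing H(Y) from the column sums and H(X,Y) from the 4 cells in the same way gives H(Y) = 0.752796 bits and H(X,Y) = 1.580553 bits, so
I(X;Y) = 0.943510 + 0.752796 - 1.580553 = 0.1158 bits ✓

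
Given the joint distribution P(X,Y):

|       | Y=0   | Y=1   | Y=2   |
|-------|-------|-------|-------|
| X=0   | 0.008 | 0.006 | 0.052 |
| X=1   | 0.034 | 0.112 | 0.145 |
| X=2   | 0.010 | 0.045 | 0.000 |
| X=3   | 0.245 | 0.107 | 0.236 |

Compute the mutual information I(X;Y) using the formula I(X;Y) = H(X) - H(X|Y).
0.1639 bits

I(X;Y) = H(X) - H(X|Y)

Marginal of X (row sums):
  P(X=0) = 0.008 + 0.006 + 0.052 = 0.066
  P(X=1) = 0.034 + 0.112 + 0.145 = 0.291
  P(X=2) = 0.010 + 0.045 + 0.000 = 0.055
  P(X=3) = 0.245 + 0.107 + 0.236 = 0.588
H(X) = -[0.066·log₂(0.066) + 0.291·log₂(0.291) + 0.055·log₂(0.055) + 0.588·log₂(0.588)]
  = 0.25881 + 0.51824 + 0.23014 + 0.45047 = 1.4577 bits

Marginal of Y (column sums):
  P(Y=0) = 0.008 + 0.034 + 0.010 + 0.245 = 0.297
  P(Y=1) = 0.006 + 0.112 + 0.045 + 0.107 = 0.270
  P(Y=2) = 0.052 + 0.145 + 0.000 + 0.236 = 0.433
H(X|Y) = Σ_y P(y)·H(X|Y=y):
  Y=0: P(Y=0) = 0.297, P(X|Y=0) = (8/297, 34/297, 10/297, 245/297) → H(X|Y=0) = 0.89220
  Y=1: P(Y=1) = 0.270, P(X|Y=1) = (1/45, 56/135, 1/6, 107/270) → H(X|Y=1) = 1.60865
  Y=2: P(Y=2) = 0.433, P(X|Y=2) = (52/433, 145/433, 0, 236/433) → H(X|Y=2) = 1.37297
H(X|Y) = 0.297·0.89220 + 0.270·1.60865 + 0.433·1.37297 = 1.2938 bits

I(X;Y) = H(X) - H(X|Y) = 1.4577 - 1.2938 = 0.1639 bits

Cross-check via I(X;Y) = H(X) + H(Y) - H(X,Y): computing H(Y) from the column sums and H(X,Y) from the 12 cells in the same way gives H(Y) = 1.5531 bits and H(X,Y) = 2.8469 bits, so
I(X;Y) = 1.4577 + 1.5531 - 2.8469 = 0.1639 bits ✓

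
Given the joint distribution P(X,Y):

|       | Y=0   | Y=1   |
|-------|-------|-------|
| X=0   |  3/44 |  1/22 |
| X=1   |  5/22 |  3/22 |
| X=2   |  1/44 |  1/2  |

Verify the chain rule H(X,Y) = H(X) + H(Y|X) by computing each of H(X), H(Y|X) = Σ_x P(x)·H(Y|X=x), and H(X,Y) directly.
H(X) = 1.3764 bits, H(Y|X) = 0.5923 bits, H(X,Y) = 1.9687 bits

Marginal of X (row sums):
  P(X=0) = 3/44 + 1/22 = 5/44
  P(X=1) = 5/22 + 3/22 = 4/11
  P(X=2) = 1/44 + 1/2 = 23/44
H(X) = -[(5/44)·log₂(5/44) + (4/11)·log₂(4/11) + (23/44)·log₂(23/44)]
  = 0.35653 + 0.53070 + 0.48920 = 1.3764 bits

H(Y|X) = Σ_x P(x)·H(Y|X=x):
  X=0: P(X=0) = 5/44, P(Y|X=0) = (3/5, 2/5) → H(Y|X=0) = 0.97095
  X=1: P(X=1) = 4/11, P(Y|X=1) = (5/8, 3/8) → H(Y|X=1) = 0.95443
  X=2: P(X=2) = 23/44, P(Y|X=2) = (1/23, 22/23) → H(Y|X=2) = 0.25802
H(Y|X) = (5/44)·0.97095 + (4/11)·0.95443 + (23/44)·0.25802 = 0.5923 bits

H(X,Y) = -Σ_{x,y} P(x,y) log₂ P(x,y). Per-cell terms -P(x,y)·log₂P(x,y):
  X=0: 0.26417, 0.20270
  X=1: 0.48580, 0.39197
  X=2: 0.12408, 0.50000
Sum of the 6 terms: H(X,Y) = 1.9687 bits

Chain rule check:
  H(X) + H(Y|X) = 1.3764 + 0.5923 = 1.9687 bits
  H(X,Y) = 1.9687 bits
✓ Chain rule verified.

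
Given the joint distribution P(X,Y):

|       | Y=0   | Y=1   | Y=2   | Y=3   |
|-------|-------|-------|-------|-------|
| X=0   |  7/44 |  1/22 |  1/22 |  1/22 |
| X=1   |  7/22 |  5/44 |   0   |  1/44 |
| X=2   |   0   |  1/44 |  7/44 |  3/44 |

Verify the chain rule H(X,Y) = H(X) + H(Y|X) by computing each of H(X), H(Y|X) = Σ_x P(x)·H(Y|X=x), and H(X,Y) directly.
H(X) = 1.5367 bits, H(Y|X) = 1.3097 bits, H(X,Y) = 2.8465 bits

Marginal of X (row sums):
  P(X=0) = 7/44 + 1/22 + 1/22 + 1/22 = 13/44
  P(X=1) = 7/22 + 5/44 + 0 + 1/44 = 5/11
  P(X=2) = 0 + 1/44 + 7/44 + 3/44 = 1/4
H(X) = -[(13/44)·log₂(13/44) + (5/11)·log₂(5/11) + (1/4)·log₂(1/4)]
  = 0.5197 + 0.5170 + 0.5000 = 1.5367 bits

H(Y|X) = Σ_x P(x)·H(Y|X=x):
  X=0: P(X=0) = 13/44, P(Y|X=0) = (7/13, 2/13, 2/13, 2/13) → H(Y|X=0) = 1.7272
  X=1: P(X=1) = 5/11, P(Y|X=1) = (7/10, 1/4, 0, 1/20) → H(Y|X=1) = 1.0763
  X=2: P(X=2) = 1/4, P(Y|X=2) = (0, 1/11, 7/11, 3/11) → H(Y|X=2) = 1.2407
H(Y|X) = (13/44)·1.7272 + (5/11)·1.0763 + (1/4)·1.2407 = 1.3097 bits

H(X,Y) = -Σ_{x,y} P(x,y) log₂ P(x,y). Per-cell terms -P(x,y)·log₂P(x,y):
  X=0: 0.4219, 0.2027, 0.2027, 0.2027
  X=1: 0.5257, 0.3565, 0.0000, 0.1241
  X=2: 0.0000, 0.1241, 0.4219, 0.2642
  (cells with P = 0 contribute 0)
Sum of the 12 terms: H(X,Y) = 2.8465 bits

Chain rule check:
  H(X) + H(Y|X) = 1.5367 + 1.3097 = 2.8464 bits
  H(X,Y) = 2.8465 bits
✓ Chain rule verified (Δ = 0.0001 is 4-dp rounding noise: each of the three values was rounded independently).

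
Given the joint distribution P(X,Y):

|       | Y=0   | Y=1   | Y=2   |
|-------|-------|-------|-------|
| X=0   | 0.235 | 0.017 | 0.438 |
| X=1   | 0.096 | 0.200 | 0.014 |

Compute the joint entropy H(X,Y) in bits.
1.9877 bits

H(X,Y) = -Σ_{x,y} P(x,y) log₂ P(x,y). Per-cell terms -P(x,y)·log₂P(x,y):
  X=0: 0.49098, 0.09993, 0.52166
  X=1: 0.32456, 0.46439, 0.08622
Sum of the 6 terms: H(X,Y) = 1.9877 bits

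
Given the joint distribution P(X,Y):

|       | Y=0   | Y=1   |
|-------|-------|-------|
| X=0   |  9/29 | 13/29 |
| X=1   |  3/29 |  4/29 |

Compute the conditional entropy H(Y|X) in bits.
0.9782 bits

H(Y|X) = H(X,Y) - H(X)

H(X,Y) = -Σ_{x,y} P(x,y) log₂ P(x,y). Per-cell terms -P(x,y)·log₂P(x,y):
  X=0: 0.52388, 0.51890
  X=1: 0.33859, 0.39420
Sum of the 4 terms: H(X,Y) = 1.77557 bits

Marginal of X (row sums):
  P(X=0) = 9/29 + 13/29 = 22/29
  P(X=1) = 3/29 + 4/29 = 7/29
H(X) = -[(22/29)·log₂(22/29) + (7/29)·log₂(7/29)]
  = 0.30235 + 0.49498 = 0.79733 bits

H(Y|X) = H(X,Y) - H(X) = 1.77557 - 0.79733 = 0.9782 bits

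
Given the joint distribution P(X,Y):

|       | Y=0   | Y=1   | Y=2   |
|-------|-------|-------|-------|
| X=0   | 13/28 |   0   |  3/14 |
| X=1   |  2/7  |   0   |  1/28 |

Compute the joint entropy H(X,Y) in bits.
1.6782 bits

H(X,Y) = -Σ_{x,y} P(x,y) log₂ P(x,y). Per-cell terms -P(x,y)·log₂P(x,y):
  X=0: 0.5139, 0.0000, 0.4762
  X=1: 0.5164, 0.0000, 0.1717
  (cells with P = 0 contribute 0)
Sum of the 6 terms: H(X,Y) = 1.6782 bits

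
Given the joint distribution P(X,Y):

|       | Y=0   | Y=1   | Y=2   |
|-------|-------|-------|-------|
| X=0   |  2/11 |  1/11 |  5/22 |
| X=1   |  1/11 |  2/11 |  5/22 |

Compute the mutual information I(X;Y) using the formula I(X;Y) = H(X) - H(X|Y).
0.0446 bits

I(X;Y) = H(X) - H(X|Y)

Marginal of X (row sums):
  P(X=0) = 2/11 + 1/11 + 5/22 = 1/2
  P(X=1) = 1/11 + 2/11 + 5/22 = 1/2
H(X) = -[(1/2)·log₂(1/2) + (1/2)·log₂(1/2)]
  = 0.5000 + 0.5000 = 1.0000 bits

Marginal of Y (column sums):
  P(Y=0) = 2/11 + 1/11 = 3/11
  P(Y=1) = 1/11 + 2/11 = 3/11
  P(Y=2) = 5/22 + 5/22 = 5/11
H(X|Y) = Σ_y P(y)·H(X|Y=y):
  Y=0: P(Y=0) = 3/11, P(X|Y=0) = (2/3, 1/3) → H(X|Y=0) = 0.9183
  Y=1: P(Y=1) = 3/11, P(X|Y=1) = (1/3, 2/3) → H(X|Y=1) = 0.9183
  Y=2: P(Y=2) = 5/11, P(X|Y=2) = (1/2, 1/2) → H(X|Y=2) = 1.0000
H(X|Y) = (3/11)·0.9183 + (3/11)·0.9183 + (5/11)·1.0000 = 0.9554 bits

I(X;Y) = H(X) - H(X|Y) = 1.0000 - 0.9554 = 0.0446 bits

Cross-check via I(X;Y) = H(X) + H(Y) - H(X,Y): computing H(Y) from the column sums and H(X,Y) from the 6 cells in the same way gives H(Y) = 1.5395 bits and H(X,Y) = 2.4949 bits, so
I(X;Y) = 1.0000 + 1.5395 - 2.4949 = 0.0446 bits ✓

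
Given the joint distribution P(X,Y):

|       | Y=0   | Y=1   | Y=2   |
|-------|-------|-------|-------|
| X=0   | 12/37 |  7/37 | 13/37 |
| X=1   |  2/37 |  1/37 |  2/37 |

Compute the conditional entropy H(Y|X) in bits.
1.5360 bits

H(Y|X) = H(X,Y) - H(X)

H(X,Y) = -Σ_{x,y} P(x,y) log₂ P(x,y). Per-cell terms -P(x,y)·log₂P(x,y):
  X=0: 0.52686, 0.45445, 0.53019
  X=1: 0.22754, 0.14080, 0.22754
Sum of the 6 terms: H(X,Y) = 2.1074 bits

Marginal of X (row sums):
  P(X=0) = 12/37 + 7/37 + 13/37 = 32/37
  P(X=1) = 2/37 + 1/37 + 2/37 = 5/37
H(X) = -[(32/37)·log₂(32/37) + (5/37)·log₂(5/37)]
  = 0.18115 + 0.39021 = 0.5714 bits

H(Y|X) = H(X,Y) - H(X) = 2.1074 - 0.5714 = 1.5360 bits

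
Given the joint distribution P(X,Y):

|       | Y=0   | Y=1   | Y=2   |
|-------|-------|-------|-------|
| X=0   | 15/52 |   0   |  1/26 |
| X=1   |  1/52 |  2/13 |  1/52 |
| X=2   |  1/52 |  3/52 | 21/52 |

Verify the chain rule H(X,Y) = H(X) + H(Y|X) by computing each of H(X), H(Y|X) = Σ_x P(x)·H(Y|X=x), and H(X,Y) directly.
H(X) = 1.4927 bits, H(Y|X) = 0.7155 bits, H(X,Y) = 2.2082 bits

Marginal of X (row sums):
  P(X=0) = 15/52 + 0 + 1/26 = 17/52
  P(X=1) = 1/52 + 2/13 + 1/52 = 5/26
  P(X=2) = 1/52 + 3/52 + 21/52 = 25/52
H(X) = -[(17/52)·log₂(17/52) + (5/26)·log₂(5/26) + (25/52)·log₂(25/52)]
  = 0.5273 + 0.4574 + 0.5080 = 1.4927 bits

H(Y|X) = Σ_x P(x)·H(Y|X=x):
  X=0: P(X=0) = 17/52, P(Y|X=0) = (15/17, 0, 2/17) → H(Y|X=0) = 0.5226
  X=1: P(X=1) = 5/26, P(Y|X=1) = (1/10, 4/5, 1/10) → H(Y|X=1) = 0.9219
  X=2: P(X=2) = 25/52, P(Y|X=2) = (1/25, 3/25, 21/25) → H(Y|X=2) = 0.7641
H(Y|X) = (17/52)·0.5226 + (5/26)·0.9219 + (25/52)·0.7641 = 0.7155 bits

H(X,Y) = -Σ_{x,y} P(x,y) log₂ P(x,y). Per-cell terms -P(x,y)·log₂P(x,y):
  X=0: 0.5174, 0.0000, 0.1808
  X=1: 0.1096, 0.4155, 0.1096
  X=2: 0.1096, 0.2374, 0.5283
  (cells with P = 0 contribute 0)
Sum of the 9 terms: H(X,Y) = 2.2082 bits

Chain rule check:
  H(X) + H(Y|X) = 1.4927 + 0.7155 = 2.2082 bits
  H(X,Y) = 2.2082 bits
✓ Chain rule verified.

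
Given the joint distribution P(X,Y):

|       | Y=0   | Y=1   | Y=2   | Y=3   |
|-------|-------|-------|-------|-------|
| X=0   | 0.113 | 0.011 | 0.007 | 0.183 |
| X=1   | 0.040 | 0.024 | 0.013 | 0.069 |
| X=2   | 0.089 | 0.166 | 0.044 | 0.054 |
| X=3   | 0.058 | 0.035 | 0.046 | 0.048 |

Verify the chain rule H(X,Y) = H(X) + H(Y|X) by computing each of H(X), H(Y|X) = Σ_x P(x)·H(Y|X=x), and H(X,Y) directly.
H(X) = 1.9127 bits, H(Y|X) = 1.6638 bits, H(X,Y) = 3.5765 bits

Marginal of X (row sums):
  P(X=0) = 0.113 + 0.011 + 0.007 + 0.183 = 0.314
  P(X=1) = 0.040 + 0.024 + 0.013 + 0.069 = 0.146
  P(X=2) = 0.089 + 0.166 + 0.044 + 0.054 = 0.353
  P(X=3) = 0.058 + 0.035 + 0.046 + 0.048 = 0.187
H(X) = -[0.314·log₂(0.314) + 0.146·log₂(0.146) + 0.353·log₂(0.353) + 0.187·log₂(0.187)]
  = 0.52475 + 0.40529 + 0.53030 + 0.45233 = 1.9127 bits

H(Y|X) = Σ_x P(x)·H(Y|X=x):
  X=0: P(X=0) = 0.314, P(Y|X=0) = (113/314, 11/314, 7/314, 183/314) → H(Y|X=0) = 1.27628
  X=1: P(X=1) = 0.146, P(Y|X=1) = (20/73, 12/73, 13/146, 69/146) → H(Y|X=1) = 1.76167
  X=2: P(X=2) = 0.353, P(Y|X=2) = (89/353, 166/353, 44/353, 54/353) → H(Y|X=2) = 1.80184
  X=3: P(X=3) = 0.187, P(Y|X=3) = (58/187, 35/187, 46/187, 48/187) → H(Y|X=3) = 1.97764
H(Y|X) = 0.314·1.27628 + 0.146·1.76167 + 0.353·1.80184 + 0.187·1.97764 = 1.6638 bits

H(X,Y) = -Σ_{x,y} P(x,y) log₂ P(x,y). Per-cell terms -P(x,y)·log₂P(x,y):
  X=0: 0.35545, 0.07157, 0.05011, 0.44837
  X=1: 0.18575, 0.12914, 0.08145, 0.26615
  X=2: 0.31061, 0.43006, 0.19828, 0.22739
  X=3: 0.23825, 0.16928, 0.20434, 0.21028
Sum of the 16 terms: H(X,Y) = 3.5765 bits

Chain rule check:
  H(X) + H(Y|X) = 1.9127 + 1.6638 = 3.5765 bits
  H(X,Y) = 3.5765 bits
✓ Chain rule verified.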